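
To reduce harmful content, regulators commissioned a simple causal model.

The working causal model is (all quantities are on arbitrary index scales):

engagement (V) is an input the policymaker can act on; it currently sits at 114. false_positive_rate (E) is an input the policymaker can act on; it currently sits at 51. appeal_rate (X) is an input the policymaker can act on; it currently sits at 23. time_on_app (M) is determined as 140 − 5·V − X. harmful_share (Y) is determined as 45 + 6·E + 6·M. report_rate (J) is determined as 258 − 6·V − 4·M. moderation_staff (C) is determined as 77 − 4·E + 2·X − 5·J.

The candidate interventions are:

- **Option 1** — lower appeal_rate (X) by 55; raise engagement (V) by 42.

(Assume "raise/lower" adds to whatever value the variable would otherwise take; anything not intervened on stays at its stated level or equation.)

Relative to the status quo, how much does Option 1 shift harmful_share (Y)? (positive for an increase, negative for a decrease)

Baseline:
  V = 114
  E = 51
  X = 23
  M = 140 − 5·114 − 23 = -453
  Y = 45 + 6·51 + 6·(-453) = -2367
Option 1 (X − 55, V + 42):
  V = 114 + 42 = 156
  E = 51
  X = 23 − 55 = -32
  M = 140 − 5·156 − (-32) = -608
  Y = 45 + 6·51 + 6·(-608) = -3297
Change in Y: -3297 − (-2367) = -930

-930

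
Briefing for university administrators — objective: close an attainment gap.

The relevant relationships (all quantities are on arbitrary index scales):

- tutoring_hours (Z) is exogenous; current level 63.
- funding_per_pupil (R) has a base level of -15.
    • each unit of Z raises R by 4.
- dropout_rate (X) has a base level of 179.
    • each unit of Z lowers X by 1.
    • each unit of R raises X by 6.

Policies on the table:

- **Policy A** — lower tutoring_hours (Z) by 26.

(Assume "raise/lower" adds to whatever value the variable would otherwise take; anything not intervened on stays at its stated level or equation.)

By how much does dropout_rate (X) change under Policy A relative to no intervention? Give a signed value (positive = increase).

Baseline:
  Z = 63
  R = -15 + 4·63 = 237
  X = 179 − 63 + 6·237 = 1538
Policy A (Z − 26):
  Z = 63 − 26 = 37
  R = -15 + 4·37 = 133
  X = 179 − 37 + 6·133 = 940
Change in X: 940 − 1538 = -598

-598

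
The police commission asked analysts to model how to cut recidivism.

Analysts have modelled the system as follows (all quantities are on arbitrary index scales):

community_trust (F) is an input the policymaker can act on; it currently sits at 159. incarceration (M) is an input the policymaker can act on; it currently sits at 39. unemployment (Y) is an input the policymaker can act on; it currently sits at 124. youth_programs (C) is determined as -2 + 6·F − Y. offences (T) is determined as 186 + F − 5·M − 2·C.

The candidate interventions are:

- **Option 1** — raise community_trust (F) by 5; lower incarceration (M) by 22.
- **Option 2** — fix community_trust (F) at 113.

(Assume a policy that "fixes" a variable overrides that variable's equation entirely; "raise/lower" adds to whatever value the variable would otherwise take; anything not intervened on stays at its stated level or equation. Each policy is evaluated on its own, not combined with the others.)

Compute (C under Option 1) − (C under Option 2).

306

Option 1 (F + 5, M − 22):
  F = 159 + 5 = 164
  Y = 124
  C = -2 + 6·164 − 124 = 858
Option 2 (F := 113):
  F = 113
  Y = 124
  C = -2 + 6·113 − 124 = 552
C: 858 − 552 = 306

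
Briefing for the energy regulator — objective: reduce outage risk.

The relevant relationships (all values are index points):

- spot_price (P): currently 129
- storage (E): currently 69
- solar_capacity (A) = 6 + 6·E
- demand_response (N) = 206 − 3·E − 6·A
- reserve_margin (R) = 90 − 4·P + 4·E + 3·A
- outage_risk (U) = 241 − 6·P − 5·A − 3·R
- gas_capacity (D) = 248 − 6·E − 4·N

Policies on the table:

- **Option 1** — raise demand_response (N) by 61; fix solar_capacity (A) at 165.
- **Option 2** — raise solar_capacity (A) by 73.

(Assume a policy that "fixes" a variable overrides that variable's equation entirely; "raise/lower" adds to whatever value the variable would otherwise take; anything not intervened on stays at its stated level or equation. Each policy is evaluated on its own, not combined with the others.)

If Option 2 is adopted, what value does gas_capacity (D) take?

11670

Option 2 (A + 73):
  E = 69
  A = 6 + 6·69 (+73 from intervention) = 493
  N = 206 − 3·69 − 6·493 = -2959
  D = 248 − 6·69 − 4·(-2959) = 11670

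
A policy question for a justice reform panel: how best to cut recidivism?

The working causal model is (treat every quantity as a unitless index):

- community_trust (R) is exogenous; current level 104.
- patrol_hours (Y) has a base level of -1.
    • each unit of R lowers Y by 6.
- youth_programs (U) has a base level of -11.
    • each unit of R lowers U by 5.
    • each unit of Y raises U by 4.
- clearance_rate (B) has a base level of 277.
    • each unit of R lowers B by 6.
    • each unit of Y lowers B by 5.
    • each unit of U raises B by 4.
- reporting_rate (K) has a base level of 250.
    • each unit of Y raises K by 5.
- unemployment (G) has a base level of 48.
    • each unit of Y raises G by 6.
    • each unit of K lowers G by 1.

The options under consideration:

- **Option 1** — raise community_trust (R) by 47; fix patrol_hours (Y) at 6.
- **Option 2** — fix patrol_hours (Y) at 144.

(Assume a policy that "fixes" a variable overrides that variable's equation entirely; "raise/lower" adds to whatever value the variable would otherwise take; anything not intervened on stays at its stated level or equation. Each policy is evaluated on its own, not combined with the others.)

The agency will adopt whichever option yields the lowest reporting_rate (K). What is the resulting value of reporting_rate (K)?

Option 1 (R + 47, Y := 6):
  R = 104 + 47 = 151
  Y = 6
  K = 250 + 5·6 = 280
Option 2 (Y := 144):
  R = 104
  Y = 144
  K = 250 + 5·144 = 970
Comparing — Option 1: K=280, Option 2: K=970. Lowest is 280 (Option 1).

280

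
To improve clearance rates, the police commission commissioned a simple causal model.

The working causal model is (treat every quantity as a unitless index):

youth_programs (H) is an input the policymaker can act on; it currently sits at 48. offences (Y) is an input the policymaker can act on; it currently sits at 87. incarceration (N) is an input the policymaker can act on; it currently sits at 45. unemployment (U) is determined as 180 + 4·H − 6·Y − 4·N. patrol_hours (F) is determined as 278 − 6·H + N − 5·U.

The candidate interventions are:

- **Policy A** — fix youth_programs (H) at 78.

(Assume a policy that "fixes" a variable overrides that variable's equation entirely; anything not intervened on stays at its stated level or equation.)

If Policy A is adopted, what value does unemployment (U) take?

-210

Policy A (H := 78):
  H = 78
  Y = 87
  N = 45
  U = 180 + 4·78 − 6·87 − 4·45 = -210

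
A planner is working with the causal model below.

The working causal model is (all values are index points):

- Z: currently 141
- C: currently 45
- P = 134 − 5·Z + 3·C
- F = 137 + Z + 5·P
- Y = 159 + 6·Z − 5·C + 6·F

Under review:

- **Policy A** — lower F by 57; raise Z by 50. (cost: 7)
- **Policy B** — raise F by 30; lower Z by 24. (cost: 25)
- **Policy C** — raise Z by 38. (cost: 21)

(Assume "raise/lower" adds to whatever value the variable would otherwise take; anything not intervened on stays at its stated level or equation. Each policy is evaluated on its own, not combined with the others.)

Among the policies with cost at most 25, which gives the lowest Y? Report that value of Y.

-17874

Policy A (F − 57, Z + 50):
  Z = 141 + 50 = 191
  C = 45
  P = 134 − 5·191 + 3·45 = -686
  F = 137 + 191 + 5·(-686) (−57 from intervention) = -3159
  Y = 159 + 6·191 − 5·45 + 6·(-3159) = -17874
Policy B (F + 30, Z − 24):
  Z = 141 − 24 = 117
  C = 45
  P = 134 − 5·117 + 3·45 = -316
  F = 137 + 117 + 5·(-316) (+30 from intervention) = -1296
  Y = 159 + 6·117 − 5·45 + 6·(-1296) = -7140
Policy C (Z + 38):
  Z = 141 + 38 = 179
  C = 45
  P = 134 − 5·179 + 3·45 = -626
  F = 137 + 179 + 5·(-626) = -2814
  Y = 159 + 6·179 − 5·45 + 6·(-2814) = -15876
Comparing — Policy A: Y=-17874, Policy B: Y=-7140, Policy C: Y=-15876. Lowest is -17874 (Policy A).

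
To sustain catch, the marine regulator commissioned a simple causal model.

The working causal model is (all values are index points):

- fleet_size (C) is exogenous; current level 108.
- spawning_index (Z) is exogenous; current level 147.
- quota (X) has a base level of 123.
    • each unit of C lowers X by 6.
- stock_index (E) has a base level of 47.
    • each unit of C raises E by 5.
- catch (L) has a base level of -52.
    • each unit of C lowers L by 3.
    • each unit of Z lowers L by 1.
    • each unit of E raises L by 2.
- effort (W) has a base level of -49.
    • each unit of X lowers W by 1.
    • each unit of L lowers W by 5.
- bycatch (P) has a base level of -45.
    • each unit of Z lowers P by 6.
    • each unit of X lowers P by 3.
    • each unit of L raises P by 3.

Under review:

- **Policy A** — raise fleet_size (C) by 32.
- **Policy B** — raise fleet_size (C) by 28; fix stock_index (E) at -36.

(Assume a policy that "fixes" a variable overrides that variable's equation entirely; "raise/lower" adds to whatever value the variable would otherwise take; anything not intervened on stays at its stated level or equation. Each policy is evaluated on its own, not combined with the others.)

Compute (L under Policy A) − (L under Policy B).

1554

Policy A (C + 32):
  C = 108 + 32 = 140
  Z = 147
  E = 47 + 5·140 = 747
  L = -52 − 3·140 − 147 + 2·747 = 875
Policy B (C + 28, E := -36):
  C = 108 + 28 = 136
  Z = 147
  E = -36
  L = -52 − 3·136 − 147 + 2·(-36) = -679
L: 875 − (-679) = 1554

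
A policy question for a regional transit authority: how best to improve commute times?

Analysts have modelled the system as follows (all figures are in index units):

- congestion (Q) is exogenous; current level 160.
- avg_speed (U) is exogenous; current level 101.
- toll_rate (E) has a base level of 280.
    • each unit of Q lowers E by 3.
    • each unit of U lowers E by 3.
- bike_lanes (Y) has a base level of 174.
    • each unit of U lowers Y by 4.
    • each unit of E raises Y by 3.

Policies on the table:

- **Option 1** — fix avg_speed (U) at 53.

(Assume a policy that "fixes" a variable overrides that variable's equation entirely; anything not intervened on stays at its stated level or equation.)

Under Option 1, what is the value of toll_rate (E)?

-359

Option 1 (U := 53):
  Q = 160
  U = 53
  E = 280 − 3·160 − 3·53 = -359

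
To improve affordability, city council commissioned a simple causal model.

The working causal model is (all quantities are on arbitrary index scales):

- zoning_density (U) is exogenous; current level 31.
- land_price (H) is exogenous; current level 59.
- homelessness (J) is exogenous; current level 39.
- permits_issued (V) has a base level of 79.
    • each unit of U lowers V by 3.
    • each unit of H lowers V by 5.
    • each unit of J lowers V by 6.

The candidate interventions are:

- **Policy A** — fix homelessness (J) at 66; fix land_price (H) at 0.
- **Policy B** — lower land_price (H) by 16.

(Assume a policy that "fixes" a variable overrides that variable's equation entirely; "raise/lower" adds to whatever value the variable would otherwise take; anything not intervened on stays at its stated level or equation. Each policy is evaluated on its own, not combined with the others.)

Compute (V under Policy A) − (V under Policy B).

Policy A (J := 66, H := 0):
  U = 31
  H = 0
  J = 66
  V = 79 − 3·31 − 5·0 − 6·66 = -410
Policy B (H − 16):
  U = 31
  H = 59 − 16 = 43
  J = 39
  V = 79 − 3·31 − 5·43 − 6·39 = -463
V: -410 − (-463) = 53

53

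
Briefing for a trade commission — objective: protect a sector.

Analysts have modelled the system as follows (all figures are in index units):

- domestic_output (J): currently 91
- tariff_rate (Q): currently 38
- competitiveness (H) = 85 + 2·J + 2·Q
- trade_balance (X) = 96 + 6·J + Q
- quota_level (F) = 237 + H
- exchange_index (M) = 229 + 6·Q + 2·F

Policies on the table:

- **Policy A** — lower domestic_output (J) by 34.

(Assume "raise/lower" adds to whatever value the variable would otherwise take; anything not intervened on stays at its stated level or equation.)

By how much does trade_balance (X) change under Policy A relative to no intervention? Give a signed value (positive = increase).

Baseline:
  J = 91
  Q = 38
  X = 96 + 6·91 + 38 = 680
Policy A (J − 34):
  J = 91 − 34 = 57
  Q = 38
  X = 96 + 6·57 + 38 = 476
Change in X: 476 − 680 = -204

-204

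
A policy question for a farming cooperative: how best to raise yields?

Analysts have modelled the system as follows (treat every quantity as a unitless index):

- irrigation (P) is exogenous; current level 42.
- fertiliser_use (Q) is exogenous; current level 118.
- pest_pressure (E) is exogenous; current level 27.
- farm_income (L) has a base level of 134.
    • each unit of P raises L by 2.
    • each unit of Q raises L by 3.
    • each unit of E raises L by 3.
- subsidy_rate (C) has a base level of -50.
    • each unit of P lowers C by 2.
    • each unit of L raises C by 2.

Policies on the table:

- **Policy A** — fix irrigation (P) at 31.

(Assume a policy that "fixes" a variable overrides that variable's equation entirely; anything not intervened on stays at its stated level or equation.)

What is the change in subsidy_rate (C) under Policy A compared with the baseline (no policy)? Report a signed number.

-22

Baseline:
  P = 42
  Q = 118
  E = 27
  L = 134 + 2·42 + 3·118 + 3·27 = 653
  C = -50 − 2·42 + 2·653 = 1172
Policy A (P := 31):
  P = 31
  Q = 118
  E = 27
  L = 134 + 2·31 + 3·118 + 3·27 = 631
  C = -50 − 2·31 + 2·631 = 1150
Change in C: 1150 − 1172 = -22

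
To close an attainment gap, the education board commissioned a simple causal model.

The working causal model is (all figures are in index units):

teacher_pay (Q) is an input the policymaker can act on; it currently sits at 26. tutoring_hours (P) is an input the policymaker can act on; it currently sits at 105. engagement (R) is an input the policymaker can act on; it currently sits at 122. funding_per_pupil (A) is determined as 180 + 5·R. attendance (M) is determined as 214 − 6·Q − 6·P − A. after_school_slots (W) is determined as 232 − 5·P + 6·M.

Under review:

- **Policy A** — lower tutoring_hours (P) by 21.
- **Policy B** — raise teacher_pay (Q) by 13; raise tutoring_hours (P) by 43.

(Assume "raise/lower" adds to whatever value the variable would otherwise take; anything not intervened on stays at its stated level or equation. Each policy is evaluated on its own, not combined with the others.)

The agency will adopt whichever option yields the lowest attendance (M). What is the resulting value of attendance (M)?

-1698

Policy A (P − 21):
  Q = 26
  P = 105 − 21 = 84
  R = 122
  A = 180 + 5·122 = 790
  M = 214 − 6·26 − 6·84 − 790 = -1236
Policy B (Q + 13, P + 43):
  Q = 26 + 13 = 39
  P = 105 + 43 = 148
  R = 122
  A = 180 + 5·122 = 790
  M = 214 − 6·39 − 6·148 − 790 = -1698
Comparing — Policy A: M=-1236, Policy B: M=-1698. Lowest is -1698 (Policy B).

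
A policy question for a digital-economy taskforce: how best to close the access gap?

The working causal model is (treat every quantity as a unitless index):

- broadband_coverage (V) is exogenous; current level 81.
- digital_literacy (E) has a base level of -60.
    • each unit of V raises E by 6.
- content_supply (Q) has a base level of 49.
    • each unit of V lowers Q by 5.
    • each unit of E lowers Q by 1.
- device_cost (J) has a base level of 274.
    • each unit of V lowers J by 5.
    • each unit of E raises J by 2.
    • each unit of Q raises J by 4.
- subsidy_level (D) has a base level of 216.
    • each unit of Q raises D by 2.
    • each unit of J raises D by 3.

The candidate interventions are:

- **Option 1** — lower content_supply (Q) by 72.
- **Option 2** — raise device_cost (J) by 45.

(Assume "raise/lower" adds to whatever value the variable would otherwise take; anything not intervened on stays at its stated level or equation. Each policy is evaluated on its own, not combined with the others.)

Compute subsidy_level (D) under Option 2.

Option 2 (J + 45):
  V = 81
  E = -60 + 6·81 = 426
  Q = 49 − 5·81 − 426 = -782
  J = 274 − 5·81 + 2·426 + 4·(-782) (+45 from intervention) = -2362
  D = 216 + 2·(-782) + 3·(-2362) = -8434

-8434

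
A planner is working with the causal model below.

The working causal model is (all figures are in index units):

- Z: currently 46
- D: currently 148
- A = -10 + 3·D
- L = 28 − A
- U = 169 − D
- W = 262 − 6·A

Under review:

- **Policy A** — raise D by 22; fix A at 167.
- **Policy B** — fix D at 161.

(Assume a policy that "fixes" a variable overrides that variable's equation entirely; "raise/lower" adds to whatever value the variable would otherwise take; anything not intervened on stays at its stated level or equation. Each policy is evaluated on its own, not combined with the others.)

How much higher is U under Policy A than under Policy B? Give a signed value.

Policy A (D + 22, A := 167):
  D = 148 + 22 = 170
  U = 169 − 170 = -1
Policy B (D := 161):
  D = 161
  U = 169 − 161 = 8
U: -1 − 8 = -9

-9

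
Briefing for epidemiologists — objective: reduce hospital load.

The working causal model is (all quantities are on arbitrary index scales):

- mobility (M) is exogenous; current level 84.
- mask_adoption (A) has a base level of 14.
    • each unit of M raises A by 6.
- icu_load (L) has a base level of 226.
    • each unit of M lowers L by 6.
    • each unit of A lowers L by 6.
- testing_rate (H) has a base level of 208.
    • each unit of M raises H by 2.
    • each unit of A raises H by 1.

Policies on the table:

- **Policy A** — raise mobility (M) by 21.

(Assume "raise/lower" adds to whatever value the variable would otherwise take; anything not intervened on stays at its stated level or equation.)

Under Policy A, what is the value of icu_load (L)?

Policy A (M + 21):
  M = 84 + 21 = 105
  A = 14 + 6·105 = 644
  L = 226 − 6·105 − 6·644 = -4268

-4268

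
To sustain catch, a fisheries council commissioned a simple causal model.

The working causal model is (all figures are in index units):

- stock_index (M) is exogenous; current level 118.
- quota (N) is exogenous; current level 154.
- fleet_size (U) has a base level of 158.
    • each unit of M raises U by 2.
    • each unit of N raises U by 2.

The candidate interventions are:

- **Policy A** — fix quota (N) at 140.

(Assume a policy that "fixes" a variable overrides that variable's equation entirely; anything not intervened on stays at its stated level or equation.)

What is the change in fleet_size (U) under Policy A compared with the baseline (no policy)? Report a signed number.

Baseline:
  M = 118
  N = 154
  U = 158 + 2·118 + 2·154 = 702
Policy A (N := 140):
  M = 118
  N = 140
  U = 158 + 2·118 + 2·140 = 674
Change in U: 674 − 702 = -28

-28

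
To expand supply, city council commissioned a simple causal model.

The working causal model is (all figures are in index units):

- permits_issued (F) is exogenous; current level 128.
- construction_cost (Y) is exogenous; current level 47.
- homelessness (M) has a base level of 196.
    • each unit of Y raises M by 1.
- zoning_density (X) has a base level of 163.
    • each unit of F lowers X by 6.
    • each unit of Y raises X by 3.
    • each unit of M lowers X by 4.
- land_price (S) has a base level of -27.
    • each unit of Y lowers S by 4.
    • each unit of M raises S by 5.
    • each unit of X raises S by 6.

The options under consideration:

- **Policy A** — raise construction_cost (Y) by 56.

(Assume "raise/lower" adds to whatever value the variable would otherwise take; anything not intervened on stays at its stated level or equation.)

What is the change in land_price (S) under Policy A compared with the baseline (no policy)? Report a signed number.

-280

Baseline:
  F = 128
  Y = 47
  M = 196 + 47 = 243
  X = 163 − 6·128 + 3·47 − 4·243 = -1436
  S = -27 − 4·47 + 5·243 + 6·(-1436) = -7616
Policy A (Y + 56):
  F = 128
  Y = 47 + 56 = 103
  M = 196 + 103 = 299
  X = 163 − 6·128 + 3·103 − 4·299 = -1492
  S = -27 − 4·103 + 5·299 + 6·(-1492) = -7896
Change in S: -7896 − (-7616) = -280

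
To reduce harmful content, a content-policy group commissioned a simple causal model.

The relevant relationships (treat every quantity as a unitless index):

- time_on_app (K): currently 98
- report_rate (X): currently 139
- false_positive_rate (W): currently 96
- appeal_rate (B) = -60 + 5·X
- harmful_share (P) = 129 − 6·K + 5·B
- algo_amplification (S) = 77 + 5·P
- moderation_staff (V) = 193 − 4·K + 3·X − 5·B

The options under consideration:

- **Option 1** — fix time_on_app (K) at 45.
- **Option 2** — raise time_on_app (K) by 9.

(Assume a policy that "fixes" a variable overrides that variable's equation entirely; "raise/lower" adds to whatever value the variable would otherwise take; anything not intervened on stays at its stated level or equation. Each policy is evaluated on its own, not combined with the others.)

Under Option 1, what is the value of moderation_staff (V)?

-2745

Option 1 (K := 45):
  K = 45
  X = 139
  B = -60 + 5·139 = 635
  V = 193 − 4·45 + 3·139 − 5·635 = -2745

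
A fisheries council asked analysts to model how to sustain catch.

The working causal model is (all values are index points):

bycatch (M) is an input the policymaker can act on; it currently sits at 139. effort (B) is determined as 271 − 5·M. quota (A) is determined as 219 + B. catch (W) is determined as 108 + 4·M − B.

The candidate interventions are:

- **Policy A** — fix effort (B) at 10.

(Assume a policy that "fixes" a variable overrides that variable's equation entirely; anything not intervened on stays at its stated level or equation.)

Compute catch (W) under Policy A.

654

Policy A (B := 10):
  M = 139
  B = 10
  W = 108 + 4·139 − 10 = 654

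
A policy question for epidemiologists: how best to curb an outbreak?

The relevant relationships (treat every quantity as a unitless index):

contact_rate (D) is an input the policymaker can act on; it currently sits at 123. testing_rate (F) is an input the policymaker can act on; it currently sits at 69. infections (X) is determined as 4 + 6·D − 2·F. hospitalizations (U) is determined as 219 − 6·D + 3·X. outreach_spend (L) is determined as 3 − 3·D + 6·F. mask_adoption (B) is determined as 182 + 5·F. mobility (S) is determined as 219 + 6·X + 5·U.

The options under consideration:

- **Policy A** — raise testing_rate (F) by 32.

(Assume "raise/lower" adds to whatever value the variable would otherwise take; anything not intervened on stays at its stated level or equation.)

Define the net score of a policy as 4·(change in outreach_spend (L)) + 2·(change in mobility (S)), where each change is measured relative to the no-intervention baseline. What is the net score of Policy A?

-1920

Baseline:
  D = 123
  F = 69
  X = 4 + 6·123 − 2·69 = 604
  U = 219 − 6·123 + 3·604 = 1293
  L = 3 − 3·123 + 6·69 = 48
  S = 219 + 6·604 + 5·1293 = 10308
Policy A (F + 32):
  D = 123
  F = 69 + 32 = 101
  X = 4 + 6·123 − 2·101 = 540
  U = 219 − 6·123 + 3·540 = 1101
  L = 3 − 3·123 + 6·101 = 240
  S = 219 + 6·540 + 5·1101 = 8964
ΔL = 240 − 48 = 192; ΔS = 8964 − 10308 = -1344
Score = 4·192 + 2·(-1344) = -1920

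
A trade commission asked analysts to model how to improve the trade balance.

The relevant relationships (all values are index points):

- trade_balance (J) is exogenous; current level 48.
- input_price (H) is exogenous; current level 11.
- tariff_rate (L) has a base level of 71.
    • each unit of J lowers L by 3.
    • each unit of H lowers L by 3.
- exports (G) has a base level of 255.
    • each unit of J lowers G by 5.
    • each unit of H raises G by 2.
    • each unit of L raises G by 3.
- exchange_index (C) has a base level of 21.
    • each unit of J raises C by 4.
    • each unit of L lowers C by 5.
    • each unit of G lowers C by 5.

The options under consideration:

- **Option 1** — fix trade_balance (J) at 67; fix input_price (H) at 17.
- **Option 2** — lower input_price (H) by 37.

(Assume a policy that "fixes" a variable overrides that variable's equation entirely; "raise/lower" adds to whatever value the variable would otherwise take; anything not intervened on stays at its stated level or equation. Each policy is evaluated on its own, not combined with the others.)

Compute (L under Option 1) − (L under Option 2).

Option 1 (J := 67, H := 17):
  J = 67
  H = 17
  L = 71 − 3·67 − 3·17 = -181
Option 2 (H − 37):
  J = 48
  H = 11 − 37 = -26
  L = 71 − 3·48 − 3·(-26) = 5
L: -181 − 5 = -186

-186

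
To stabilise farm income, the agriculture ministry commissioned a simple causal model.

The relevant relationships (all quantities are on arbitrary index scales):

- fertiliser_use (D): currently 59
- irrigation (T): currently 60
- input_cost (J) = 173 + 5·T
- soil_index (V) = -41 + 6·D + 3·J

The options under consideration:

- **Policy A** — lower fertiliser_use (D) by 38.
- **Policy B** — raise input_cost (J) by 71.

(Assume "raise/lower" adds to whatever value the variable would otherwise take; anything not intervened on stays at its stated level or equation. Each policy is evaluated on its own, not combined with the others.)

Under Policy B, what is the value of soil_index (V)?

Policy B (J + 71):
  D = 59
  T = 60
  J = 173 + 5·60 (+71 from intervention) = 544
  V = -41 + 6·59 + 3·544 = 1945

1945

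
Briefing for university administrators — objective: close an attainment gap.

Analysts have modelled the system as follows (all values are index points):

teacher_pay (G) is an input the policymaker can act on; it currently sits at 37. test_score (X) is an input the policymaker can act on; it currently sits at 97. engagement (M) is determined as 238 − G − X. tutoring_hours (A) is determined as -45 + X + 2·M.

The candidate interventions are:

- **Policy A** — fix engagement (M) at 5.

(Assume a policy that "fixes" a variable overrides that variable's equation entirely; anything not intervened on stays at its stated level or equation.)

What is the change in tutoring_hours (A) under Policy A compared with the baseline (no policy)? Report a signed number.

-198

Baseline:
  G = 37
  X = 97
  M = 238 − 37 − 97 = 104
  A = -45 + 97 + 2·104 = 260
Policy A (M := 5):
  G = 37
  X = 97
  M = 5
  A = -45 + 97 + 2·5 = 62
Change in A: 62 − 260 = -198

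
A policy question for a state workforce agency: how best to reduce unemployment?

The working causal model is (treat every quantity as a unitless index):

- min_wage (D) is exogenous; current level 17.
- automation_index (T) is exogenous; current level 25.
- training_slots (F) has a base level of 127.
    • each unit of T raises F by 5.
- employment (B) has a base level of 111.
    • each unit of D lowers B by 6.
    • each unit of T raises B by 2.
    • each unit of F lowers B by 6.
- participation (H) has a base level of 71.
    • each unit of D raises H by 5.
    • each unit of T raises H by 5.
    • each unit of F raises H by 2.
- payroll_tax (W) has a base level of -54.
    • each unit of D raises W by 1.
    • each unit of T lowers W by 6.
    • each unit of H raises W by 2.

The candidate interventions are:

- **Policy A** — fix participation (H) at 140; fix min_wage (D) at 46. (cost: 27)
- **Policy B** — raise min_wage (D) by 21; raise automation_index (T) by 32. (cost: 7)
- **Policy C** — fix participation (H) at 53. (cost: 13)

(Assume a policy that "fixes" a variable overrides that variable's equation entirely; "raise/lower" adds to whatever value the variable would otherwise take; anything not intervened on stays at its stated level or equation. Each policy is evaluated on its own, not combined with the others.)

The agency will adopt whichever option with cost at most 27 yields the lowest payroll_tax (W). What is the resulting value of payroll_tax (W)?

-81

Policy A (H := 140, D := 46):
  D = 46
  T = 25
  F = 127 + 5·25 = 252
  H = 140
  W = -54 + 46 − 6·25 + 2·140 = 122
Policy B (D + 21, T + 32):
  D = 17 + 21 = 38
  T = 25 + 32 = 57
  F = 127 + 5·57 = 412
  H = 71 + 5·38 + 5·57 + 2·412 = 1370
  W = -54 + 38 − 6·57 + 2·1370 = 2382
Policy C (H := 53):
  D = 17
  T = 25
  F = 127 + 5·25 = 252
  H = 53
  W = -54 + 17 − 6·25 + 2·53 = -81
Comparing — Policy A: W=122, Policy B: W=2382, Policy C: W=-81. Lowest is -81 (Policy C).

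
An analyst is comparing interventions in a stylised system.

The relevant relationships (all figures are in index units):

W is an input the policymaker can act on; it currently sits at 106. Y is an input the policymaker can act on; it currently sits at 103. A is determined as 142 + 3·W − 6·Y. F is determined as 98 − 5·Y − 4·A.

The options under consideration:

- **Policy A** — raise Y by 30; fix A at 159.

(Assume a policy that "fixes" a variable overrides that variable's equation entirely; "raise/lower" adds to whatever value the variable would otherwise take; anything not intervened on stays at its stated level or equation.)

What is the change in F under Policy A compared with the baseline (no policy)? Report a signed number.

Baseline:
  W = 106
  Y = 103
  A = 142 + 3·106 − 6·103 = -158
  F = 98 − 5·103 − 4·(-158) = 215
Policy A (Y + 30, A := 159):
  W = 106
  Y = 103 + 30 = 133
  A = 159
  F = 98 − 5·133 − 4·159 = -1203
Change in F: -1203 − 215 = -1418

-1418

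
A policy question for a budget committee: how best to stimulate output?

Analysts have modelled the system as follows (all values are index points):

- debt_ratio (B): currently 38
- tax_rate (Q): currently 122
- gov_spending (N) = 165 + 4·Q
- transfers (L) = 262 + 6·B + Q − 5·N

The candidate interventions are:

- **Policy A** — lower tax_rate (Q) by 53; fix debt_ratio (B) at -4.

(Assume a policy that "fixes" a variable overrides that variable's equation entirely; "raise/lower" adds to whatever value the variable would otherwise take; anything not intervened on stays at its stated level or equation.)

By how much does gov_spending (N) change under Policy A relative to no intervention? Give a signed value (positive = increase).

-212

Baseline:
  Q = 122
  N = 165 + 4·122 = 653
Policy A (Q − 53, B := -4):
  Q = 122 − 53 = 69
  N = 165 + 4·69 = 441
Change in N: 441 − 653 = -212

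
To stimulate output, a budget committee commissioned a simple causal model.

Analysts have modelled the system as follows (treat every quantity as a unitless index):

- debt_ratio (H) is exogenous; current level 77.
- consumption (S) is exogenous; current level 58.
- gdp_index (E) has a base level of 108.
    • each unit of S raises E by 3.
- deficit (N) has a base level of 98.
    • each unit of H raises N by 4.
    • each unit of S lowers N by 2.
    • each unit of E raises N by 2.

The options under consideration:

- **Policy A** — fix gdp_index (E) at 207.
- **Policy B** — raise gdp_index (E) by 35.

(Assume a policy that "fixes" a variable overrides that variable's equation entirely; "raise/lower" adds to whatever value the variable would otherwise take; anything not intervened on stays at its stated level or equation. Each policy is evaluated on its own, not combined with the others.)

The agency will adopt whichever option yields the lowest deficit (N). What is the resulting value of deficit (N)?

Policy A (E := 207):
  H = 77
  S = 58
  E = 207
  N = 98 + 4·77 − 2·58 + 2·207 = 704
Policy B (E + 35):
  H = 77
  S = 58
  E = 108 + 3·58 (+35 from intervention) = 317
  N = 98 + 4·77 − 2·58 + 2·317 = 924
Comparing — Policy A: N=704, Policy B: N=924. Lowest is 704 (Policy A).

704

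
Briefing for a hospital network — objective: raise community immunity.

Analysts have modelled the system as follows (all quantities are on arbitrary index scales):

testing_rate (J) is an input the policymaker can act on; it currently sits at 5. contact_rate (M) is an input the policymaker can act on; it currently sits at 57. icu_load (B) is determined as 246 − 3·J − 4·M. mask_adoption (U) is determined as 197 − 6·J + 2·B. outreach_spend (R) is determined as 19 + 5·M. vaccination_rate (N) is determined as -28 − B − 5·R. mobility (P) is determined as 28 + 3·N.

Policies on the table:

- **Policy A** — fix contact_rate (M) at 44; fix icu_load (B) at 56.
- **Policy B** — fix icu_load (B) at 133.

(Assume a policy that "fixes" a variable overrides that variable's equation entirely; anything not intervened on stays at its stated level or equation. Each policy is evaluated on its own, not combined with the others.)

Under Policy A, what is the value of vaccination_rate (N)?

Policy A (M := 44, B := 56):
  J = 5
  M = 44
  B = 56
  R = 19 + 5·44 = 239
  N = -28 − 56 − 5·239 = -1279

-1279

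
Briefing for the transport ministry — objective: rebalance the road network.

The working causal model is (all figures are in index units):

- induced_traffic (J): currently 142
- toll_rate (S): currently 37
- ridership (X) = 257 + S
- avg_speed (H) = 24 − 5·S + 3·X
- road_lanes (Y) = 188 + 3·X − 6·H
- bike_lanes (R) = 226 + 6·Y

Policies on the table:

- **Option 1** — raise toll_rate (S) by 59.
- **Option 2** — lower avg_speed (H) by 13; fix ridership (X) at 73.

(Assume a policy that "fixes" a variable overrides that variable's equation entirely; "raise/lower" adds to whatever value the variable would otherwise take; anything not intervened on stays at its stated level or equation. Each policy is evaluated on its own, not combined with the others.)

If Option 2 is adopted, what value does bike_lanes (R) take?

1048

Option 2 (H − 13, X := 73):
  S = 37
  X = 73
  H = 24 − 5·37 + 3·73 (−13 from intervention) = 45
  Y = 188 + 3·73 − 6·45 = 137
  R = 226 + 6·137 = 1048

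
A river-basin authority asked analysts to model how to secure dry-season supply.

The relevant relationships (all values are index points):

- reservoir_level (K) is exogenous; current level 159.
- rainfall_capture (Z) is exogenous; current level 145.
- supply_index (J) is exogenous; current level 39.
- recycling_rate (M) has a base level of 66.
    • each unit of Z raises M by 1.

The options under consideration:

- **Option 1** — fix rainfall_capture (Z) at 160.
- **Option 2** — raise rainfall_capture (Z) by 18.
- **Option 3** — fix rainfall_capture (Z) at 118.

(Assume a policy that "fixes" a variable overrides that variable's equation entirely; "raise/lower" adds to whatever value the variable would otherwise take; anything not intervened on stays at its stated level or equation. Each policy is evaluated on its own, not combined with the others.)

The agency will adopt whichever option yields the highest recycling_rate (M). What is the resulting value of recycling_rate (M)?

Option 1 (Z := 160):
  Z = 160
  M = 66 + 160 = 226
Option 2 (Z + 18):
  Z = 145 + 18 = 163
  M = 66 + 163 = 229
Option 3 (Z := 118):
  Z = 118
  M = 66 + 118 = 184
Comparing — Option 1: M=226, Option 2: M=229, Option 3: M=184. Highest is 229 (Option 2).

229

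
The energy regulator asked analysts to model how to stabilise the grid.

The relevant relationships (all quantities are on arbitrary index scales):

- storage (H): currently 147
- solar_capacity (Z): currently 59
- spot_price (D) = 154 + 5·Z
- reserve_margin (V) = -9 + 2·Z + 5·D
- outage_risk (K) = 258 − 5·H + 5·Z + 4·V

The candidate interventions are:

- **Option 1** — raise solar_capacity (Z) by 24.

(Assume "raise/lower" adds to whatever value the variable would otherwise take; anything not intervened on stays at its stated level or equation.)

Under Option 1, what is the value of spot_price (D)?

569

Option 1 (Z + 24):
  Z = 59 + 24 = 83
  D = 154 + 5·83 = 569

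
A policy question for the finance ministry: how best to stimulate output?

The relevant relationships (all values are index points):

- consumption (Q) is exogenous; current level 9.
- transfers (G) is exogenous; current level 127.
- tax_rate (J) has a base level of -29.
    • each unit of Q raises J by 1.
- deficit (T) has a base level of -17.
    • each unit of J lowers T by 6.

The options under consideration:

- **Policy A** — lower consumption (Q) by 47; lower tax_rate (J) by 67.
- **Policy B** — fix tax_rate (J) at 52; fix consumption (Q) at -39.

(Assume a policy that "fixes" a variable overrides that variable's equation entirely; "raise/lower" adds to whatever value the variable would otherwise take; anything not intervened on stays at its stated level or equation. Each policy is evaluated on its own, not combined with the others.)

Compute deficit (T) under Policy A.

Policy A (Q − 47, J − 67):
  Q = 9 − 47 = -38
  J = -29 + (-38) (−67 from intervention) = -134
  T = -17 − 6·(-134) = 787

787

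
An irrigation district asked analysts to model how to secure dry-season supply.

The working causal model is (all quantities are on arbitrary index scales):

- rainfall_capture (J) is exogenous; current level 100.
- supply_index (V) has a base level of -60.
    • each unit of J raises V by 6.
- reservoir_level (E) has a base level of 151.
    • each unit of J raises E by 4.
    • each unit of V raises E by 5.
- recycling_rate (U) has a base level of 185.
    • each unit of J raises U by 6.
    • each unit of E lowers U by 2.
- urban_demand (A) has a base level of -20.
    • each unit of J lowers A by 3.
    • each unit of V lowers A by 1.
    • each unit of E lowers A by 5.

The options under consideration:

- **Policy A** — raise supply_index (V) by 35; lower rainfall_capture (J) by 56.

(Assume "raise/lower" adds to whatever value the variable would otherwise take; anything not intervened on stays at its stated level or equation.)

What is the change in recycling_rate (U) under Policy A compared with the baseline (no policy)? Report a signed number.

Baseline:
  J = 100
  V = -60 + 6·100 = 540
  E = 151 + 4·100 + 5·540 = 3251
  U = 185 + 6·100 − 2·3251 = -5717
Policy A (V + 35, J − 56):
  J = 100 − 56 = 44
  V = -60 + 6·44 (+35 from intervention) = 239
  E = 151 + 4·44 + 5·239 = 1522
  U = 185 + 6·44 − 2·1522 = -2595
Change in U: -2595 − (-5717) = 3122

3122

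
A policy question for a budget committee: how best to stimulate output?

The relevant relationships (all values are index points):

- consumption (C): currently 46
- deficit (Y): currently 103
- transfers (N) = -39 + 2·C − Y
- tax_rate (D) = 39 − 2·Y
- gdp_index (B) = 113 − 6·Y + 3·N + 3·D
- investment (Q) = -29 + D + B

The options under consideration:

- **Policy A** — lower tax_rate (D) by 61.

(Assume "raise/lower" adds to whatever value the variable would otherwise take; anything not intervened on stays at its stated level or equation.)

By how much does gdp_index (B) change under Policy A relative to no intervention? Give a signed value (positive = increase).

-183

Baseline:
  C = 46
  Y = 103
  N = -39 + 2·46 − 103 = -50
  D = 39 − 2·103 = -167
  B = 113 − 6·103 + 3·(-50) + 3·(-167) = -1156
Policy A (D − 61):
  C = 46
  Y = 103
  N = -39 + 2·46 − 103 = -50
  D = 39 − 2·103 (−61 from intervention) = -228
  B = 113 − 6·103 + 3·(-50) + 3·(-228) = -1339
Change in B: -1339 − (-1156) = -183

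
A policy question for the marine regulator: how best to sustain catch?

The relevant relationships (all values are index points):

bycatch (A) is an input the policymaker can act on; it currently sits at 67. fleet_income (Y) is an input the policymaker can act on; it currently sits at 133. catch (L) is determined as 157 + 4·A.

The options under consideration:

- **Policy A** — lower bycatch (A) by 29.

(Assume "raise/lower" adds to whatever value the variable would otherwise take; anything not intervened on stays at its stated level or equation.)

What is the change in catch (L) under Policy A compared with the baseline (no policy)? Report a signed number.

Baseline:
  A = 67
  L = 157 + 4·67 = 425
Policy A (A − 29):
  A = 67 − 29 = 38
  L = 157 + 4·38 = 309
Change in L: 309 − 425 = -116

-116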